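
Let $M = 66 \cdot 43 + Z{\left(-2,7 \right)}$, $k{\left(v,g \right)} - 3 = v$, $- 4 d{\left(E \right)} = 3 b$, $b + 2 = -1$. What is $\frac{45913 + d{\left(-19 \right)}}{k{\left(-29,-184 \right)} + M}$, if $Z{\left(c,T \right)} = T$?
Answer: $\frac{183661}{11276} \approx 16.288$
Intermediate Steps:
$b = -3$ ($b = -2 - 1 = -3$)
$d{\left(E \right)} = \frac{9}{4}$ ($d{\left(E \right)} = - \frac{3 \left(-3\right)}{4} = \left(- \frac{1}{4}\right) \left(-9\right) = \frac{9}{4}$)
$k{\left(v,g \right)} = 3 + v$
$M = 2845$ ($M = 66 \cdot 43 + 7 = 2838 + 7 = 2845$)
$\frac{45913 + d{\left(-19 \right)}}{k{\left(-29,-184 \right)} + M} = \frac{45913 + \frac{9}{4}}{\left(3 - 29\right) + 2845} = \frac{183661}{4 \left(-26 + 2845\right)} = \frac{183661}{4 \cdot 2819} = \frac{183661}{4} \cdot \frac{1}{2819} = \frac{183661}{11276}$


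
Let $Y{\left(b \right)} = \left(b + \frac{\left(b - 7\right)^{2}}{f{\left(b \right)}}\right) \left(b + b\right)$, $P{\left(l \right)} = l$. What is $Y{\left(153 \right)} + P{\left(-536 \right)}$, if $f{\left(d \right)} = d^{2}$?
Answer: $\frac{7123778}{153} \approx 46561.0$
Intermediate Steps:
$Y{\left(b \right)} = 2 b \left(b + \frac{\left(-7 + b\right)^{2}}{b^{2}}\right)$ ($Y{\left(b \right)} = \left(b + \frac{\left(b - 7\right)^{2}}{b^{2}}\right) \left(b + b\right) = \left(b + \frac{\left(-7 + b\right)^{2}}{b^{2}}\right) 2 b = 2 b \left(b + \frac{\left(-7 + b\right)^{2}}{b^{2}}\right)$)
$Y{\left(153 \right)} + P{\left(-536 \right)} = \frac{2 \left(153^{3} + \left(-7 + 153\right)^{2}\right)}{153} - 536 = 2 \cdot \frac{1}{153} \left(3581577 + 146^{2}\right) - 536 = 2 \cdot \frac{1}{153} \left(3581577 + 21316\right) - 536 = 2 \cdot \frac{1}{153} \cdot 3602893 - 536 = \frac{7205786}{153} - 536 = \frac{7123778}{153}$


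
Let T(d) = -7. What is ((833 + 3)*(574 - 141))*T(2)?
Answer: -2533916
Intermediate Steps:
((833 + 3)*(574 - 141))*T(2) = ((833 + 3)*(574 - 141))*(-7) = (836*433)*(-7) = 361988*(-7) = -2533916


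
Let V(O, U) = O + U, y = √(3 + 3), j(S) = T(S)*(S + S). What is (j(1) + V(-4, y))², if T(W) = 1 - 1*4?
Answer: (10 - √6)² ≈ 57.010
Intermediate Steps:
T(W) = -3 (T(W) = 1 - 4 = -3)
j(S) = -6*S (j(S) = -3*(S + S) = -6*S)
y = √6 ≈ 2.4495
(j(1) + V(-4, y))² = (-6*1 + (-4 + √6))² = (-6 + (-4 + √6))² = (-10 + √6)²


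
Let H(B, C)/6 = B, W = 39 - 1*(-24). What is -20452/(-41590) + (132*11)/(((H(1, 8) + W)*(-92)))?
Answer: 2893359/11000555 ≈ 0.26302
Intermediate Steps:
W = 63 (W = 39 + 24 = 63)
H(B, C) = 6*B
-20452/(-41590) + (132*11)/(((H(1, 8) + W)*(-92))) = -20452/(-41590) + (132*11)/(((6*1 + 63)*(-92))) = -20452*(-1/41590) + 1452/(((6 + 63)*(-92))) = 10226/20795 + 1452/((69*(-92))) = 10226/20795 + 1452/(-6348) = 10226/20795 + 1452*(-1/6348) = 10226/20795 - 121/529 = 2893359/11000555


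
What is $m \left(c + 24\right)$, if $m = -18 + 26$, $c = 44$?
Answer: $544$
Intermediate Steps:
$m = 8$
$m \left(c + 24\right) = 8 \left(44 + 24\right) = 8 \cdot 68 = 544$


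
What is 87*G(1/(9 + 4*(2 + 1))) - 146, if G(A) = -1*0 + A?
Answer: -993/7 ≈ -141.86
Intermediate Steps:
G(A) = A (G(A) = 0 + A = A)
87*G(1/(9 + 4*(2 + 1))) - 146 = 87/(9 + 4*(2 + 1)) - 146 = 87/(9 + 4*3) - 146 = 87/(9 + 12) - 146 = 87/21 - 146 = 87*(1/21) - 146 = 29/7 - 146 = -993/7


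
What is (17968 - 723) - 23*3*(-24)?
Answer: 18901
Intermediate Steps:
(17968 - 723) - 23*3*(-24) = 17245 - 69*(-24) = 17245 + 1656 = 18901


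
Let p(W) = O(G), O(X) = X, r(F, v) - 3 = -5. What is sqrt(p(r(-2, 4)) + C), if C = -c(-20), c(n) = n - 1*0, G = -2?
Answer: 3*sqrt(2) ≈ 4.2426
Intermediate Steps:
r(F, v) = -2 (r(F, v) = 3 - 5 = -2)
c(n) = n (c(n) = n + 0 = n)
p(W) = -2
C = 20 (C = -1*(-20) = 20)
sqrt(p(r(-2, 4)) + C) = sqrt(-2 + 20) = sqrt(18) = 3*sqrt(2)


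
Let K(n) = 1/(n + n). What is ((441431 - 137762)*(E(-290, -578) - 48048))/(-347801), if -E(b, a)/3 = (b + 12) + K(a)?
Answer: 16574066048889/402057956 ≈ 41223.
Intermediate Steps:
K(n) = 1/(2*n)
E(b, a) = -36 - 3*b - 3/(2*a) (E(b, a) = -3*((b + 12) + 1/(2*a)) = -3*((12 + b) + 1/(2*a)) = -3*(12 + b + 1/(2*a)) = -36 - 3*b - 3/(2*a))
((441431 - 137762)*(E(-290, -578) - 48048))/(-347801) = ((441431 - 137762)*((-36 - 3*(-290) - 3/2/(-578)) - 48048))/(-347801) = (303669*((-36 + 870 - 3/2*(-1/578)) - 48048))*(-1/347801) = (303669*((-36 + 870 + 3/1156) - 48048))*(-1/347801) = (303669*(964107/1156 - 48048))*(-1/347801) = (303669*(-54579381/1156))*(-1/347801) = -16574066048889/1156*(-1/347801) = 16574066048889/402057956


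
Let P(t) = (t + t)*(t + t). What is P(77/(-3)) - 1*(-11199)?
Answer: 124507/9 ≈ 13834.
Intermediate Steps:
P(t) = 4*t**2 (P(t) = (2*t)*(2*t) = 4*t**2)
P(77/(-3)) - 1*(-11199) = 4*(77/(-3))**2 - 1*(-11199) = 4*(77*(-1/3))**2 + 11199 = 4*(-77/3)**2 + 11199 = 4*(5929/9) + 11199 = 23716/9 + 11199 = 124507/9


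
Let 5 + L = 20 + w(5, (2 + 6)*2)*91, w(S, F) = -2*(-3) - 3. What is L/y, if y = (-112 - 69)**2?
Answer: 288/32761 ≈ 0.0087909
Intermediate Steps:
y = 32761 (y = (-181)**2 = 32761)
w(S, F) = 3 (w(S, F) = 6 - 3 = 3)
L = 288 (L = -5 + (20 + 3*91) = -5 + (20 + 273) = -5 + 293 = 288)
L/y = 288/32761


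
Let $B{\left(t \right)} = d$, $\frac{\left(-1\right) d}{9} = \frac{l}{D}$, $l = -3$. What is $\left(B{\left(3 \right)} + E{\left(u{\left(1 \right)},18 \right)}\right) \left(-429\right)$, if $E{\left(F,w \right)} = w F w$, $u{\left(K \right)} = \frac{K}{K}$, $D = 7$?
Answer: $- \frac{984555}{7} \approx -1.4065 \cdot 10^{5}$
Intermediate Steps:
$d = \frac{27}{7}$ ($d = - 9 \left(- \frac{3}{7}\right) = - 9 \left(\left(-3\right) \frac{1}{7}\right) = \left(-9\right) \left(- \frac{3}{7}\right) = \frac{27}{7} \approx 3.8571$)
$u{\left(K \right)} = 1$
$E{\left(F,w \right)} = F w^{2}$ ($E{\left(F,w \right)} = F w w = F w^{2}$)
$B{\left(t \right)} = \frac{27}{7}$
$\left(B{\left(3 \right)} + E{\left(u{\left(1 \right)},18 \right)}\right) \left(-429\right) = \left(\frac{27}{7} + 1 \cdot 18^{2}\right) \left(-429\right) = \left(\frac{27}{7} + 1 \cdot 324\right) \left(-429\right) = \left(\frac{27}{7} + 324\right) \left(-429\right) = \frac{2295}{7} \left(-429\right) = - \frac{984555}{7}$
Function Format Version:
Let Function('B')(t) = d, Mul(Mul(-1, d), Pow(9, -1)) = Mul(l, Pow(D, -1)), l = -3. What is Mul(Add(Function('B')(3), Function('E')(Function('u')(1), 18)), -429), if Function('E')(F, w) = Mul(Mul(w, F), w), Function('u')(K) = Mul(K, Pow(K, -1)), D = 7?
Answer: Rational(-984555, 7) ≈ -1.4065e+5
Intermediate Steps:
d = Rational(27, 7) (d = Mul(-9, Mul(-3, Pow(7, -1))) = Mul(-9, Mul(-3, Rational(1, 7))) = Mul(-9, Rational(-3, 7)) = Rational(27, 7) ≈ 3.8571)
Function('u')(K) = 1
Function('E')(F, w) = Mul(F, Pow(w, 2)) (Function('E')(F, w) = Mul(Mul(F, w), w) = Mul(F, Pow(w, 2)))
Function('B')(t) = Rational(27, 7)
Mul(Add(Function('B')(3), Function('E')(Function('u')(1), 18)), -429) = Mul(Add(Rational(27, 7), Mul(1, Pow(18, 2))), -429) = Mul(Add(Rational(27, 7), Mul(1, 324)), -429) = Mul(Add(Rational(27, 7), 324), -429) = Mul(Rational(2295, 7), -429) = Rational(-984555, 7)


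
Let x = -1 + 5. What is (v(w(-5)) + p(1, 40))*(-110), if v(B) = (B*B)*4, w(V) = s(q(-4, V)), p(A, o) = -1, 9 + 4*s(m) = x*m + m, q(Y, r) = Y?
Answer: -46035/2 ≈ -23018.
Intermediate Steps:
x = 4
s(m) = -9/4 + 5*m/4 (s(m) = -9/4 + (4*m + m)/4 = -9/4 + (5*m)/4 = -9/4 + 5*m/4)
w(V) = -29/4 (w(V) = -9/4 + (5/4)*(-4) = -9/4 - 5 = -29/4)
v(B) = 4*B**2 (v(B) = B**2*4 = 4*B**2)
(v(w(-5)) + p(1, 40))*(-110) = (4*(-29/4)**2 - 1)*(-110) = (4*(841/16) - 1)*(-110) = (841/4 - 1)*(-110) = (837/4)*(-110) = -46035/2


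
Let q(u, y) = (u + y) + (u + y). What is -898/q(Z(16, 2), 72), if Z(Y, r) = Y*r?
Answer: -449/104 ≈ -4.3173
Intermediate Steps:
q(u, y) = 2*u + 2*y
-898/q(Z(16, 2), 72) = -898/(2*(16*2) + 2*72) = -898/(2*32 + 144) = -898/(64 + 144) = -898/208 = -898*1/208 = -449/104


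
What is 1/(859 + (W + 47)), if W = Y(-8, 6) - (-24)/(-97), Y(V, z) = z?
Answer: 97/88440 ≈ 0.0010968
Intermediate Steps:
W = 558/97 (W = 6 - (-24)/(-97) = 6 - (-24)*(-1)/97 = 6 - 1*24/97 = 6 - 24/97 = 558/97 ≈ 5.7526)
1/(859 + (W + 47)) = 1/(859 + (558/97 + 47)) = 1/(859 + 5117/97) = 1/(88440/97) = 97/88440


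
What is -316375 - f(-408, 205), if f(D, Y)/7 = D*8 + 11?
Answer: -293604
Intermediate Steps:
f(D, Y) = 77 + 56*D (f(D, Y) = 7*(D*8 + 11) = 7*(8*D + 11) = 7*(11 + 8*D) = 77 + 56*D)
-316375 - f(-408, 205) = -316375 - (77 + 56*(-408)) = -316375 - (77 - 22848) = -316375 - 1*(-22771) = -316375 + 22771 = -293604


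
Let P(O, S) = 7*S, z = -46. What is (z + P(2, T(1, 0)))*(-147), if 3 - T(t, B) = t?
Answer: 4704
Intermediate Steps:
T(t, B) = 3 - t
(z + P(2, T(1, 0)))*(-147) = (-46 + 7*(3 - 1*1))*(-147) = (-46 + 7*(3 - 1))*(-147) = (-46 + 7*2)*(-147) = (-46 + 14)*(-147) = -32*(-147) = 4704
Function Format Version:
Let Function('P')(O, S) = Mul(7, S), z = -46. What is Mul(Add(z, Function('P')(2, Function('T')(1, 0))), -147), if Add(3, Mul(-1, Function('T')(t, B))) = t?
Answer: 4704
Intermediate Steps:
Function('T')(t, B) = Add(3, Mul(-1, t))
Mul(Add(z, Function('P')(2, Function('T')(1, 0))), -147) = Mul(Add(-46, Mul(7, Add(3, Mul(-1, 1)))), -147) = Mul(Add(-46, Mul(7, Add(3, -1))), -147) = Mul(Add(-46, Mul(7, 2)), -147) = Mul(Add(-46, 14), -147) = Mul(-32, -147) = 4704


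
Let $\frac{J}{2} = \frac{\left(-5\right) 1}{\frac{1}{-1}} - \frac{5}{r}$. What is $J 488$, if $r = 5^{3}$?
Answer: $\frac{121024}{25} \approx 4841.0$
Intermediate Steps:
$r = 125$
$J = \frac{248}{25}$ ($J = 2 \left(\frac{\left(-5\right) 1}{\frac{1}{-1}} - \frac{5}{125}\right) = 2 \left(- \frac{5}{-1} - \frac{1}{25}\right) = 2 \left(\left(-5\right) \left(-1\right) - \frac{1}{25}\right) = 2 \left(5 - \frac{1}{25}\right) = 2 \cdot \frac{124}{25} = \frac{248}{25} \approx 9.92$)
$J 488 = \frac{248}{25} \cdot 488 = \frac{121024}{25}$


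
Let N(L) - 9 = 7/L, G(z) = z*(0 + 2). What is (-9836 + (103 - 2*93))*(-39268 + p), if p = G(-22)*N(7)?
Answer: 393863652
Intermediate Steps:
G(z) = 2*z (G(z) = z*2 = 2*z)
N(L) = 9 + 7/L
p = -440 (p = (2*(-22))*(9 + 7/7) = -44*(9 + 7*(⅐)) = -44*(9 + 1) = -44*10 = -440)
(-9836 + (103 - 2*93))*(-39268 + p) = (-9836 + (103 - 2*93))*(-39268 - 440) = (-9836 + (103 - 186))*(-39708) = (-9836 - 83)*(-39708) = -9919*(-39708) = 393863652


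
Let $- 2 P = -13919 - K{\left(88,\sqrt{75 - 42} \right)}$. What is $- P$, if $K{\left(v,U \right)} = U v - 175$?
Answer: $-6872 - 44 \sqrt{33} \approx -7124.8$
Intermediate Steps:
$K{\left(v,U \right)} = -175 + U v$
$P = 6872 + 44 \sqrt{33}$ ($P = - \frac{-13919 - \left(-175 + \sqrt{75 - 42} \cdot 88\right)}{2} = - \frac{-13919 - \left(-175 + \sqrt{33} \cdot 88\right)}{2} = - \frac{-13919 - \left(-175 + 88 \sqrt{33}\right)}{2} = - \frac{-13919 + \left(175 - 88 \sqrt{33}\right)}{2} = - \frac{-13744 - 88 \sqrt{33}}{2} = 6872 + 44 \sqrt{33} \approx 7124.8$)
$- P = - (6872 + 44 \sqrt{33}) = -6872 - 44 \sqrt{33}$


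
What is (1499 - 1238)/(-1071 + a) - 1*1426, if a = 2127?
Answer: -501865/352 ≈ -1425.8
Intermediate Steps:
(1499 - 1238)/(-1071 + a) - 1*1426 = (1499 - 1238)/(-1071 + 2127) - 1*1426 = 261/1056 - 1426 = 261*(1/1056) - 1426 = 87/352 - 1426 = -501865/352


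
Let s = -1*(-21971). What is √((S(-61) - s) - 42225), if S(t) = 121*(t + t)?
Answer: I*√78958 ≈ 280.99*I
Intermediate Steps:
s = 21971
S(t) = 242*t (S(t) = 121*(2*t) = 242*t)
√((S(-61) - s) - 42225) = √((242*(-61) - 1*21971) - 42225) = √((-14762 - 21971) - 42225) = √(-36733 - 42225) = √(-78958) = I*√78958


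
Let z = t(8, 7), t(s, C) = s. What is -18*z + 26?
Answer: -118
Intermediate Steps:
z = 8
-18*z + 26 = -18*8 + 26 = -144 + 26 = -118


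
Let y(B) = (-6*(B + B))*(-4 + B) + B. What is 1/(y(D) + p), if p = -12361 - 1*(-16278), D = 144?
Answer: -1/237859 ≈ -4.2042e-6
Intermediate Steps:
p = 3917 (p = -12361 + 16278 = 3917)
y(B) = B - 12*B*(-4 + B) (y(B) = (-12*B)*(-4 + B) + B = -12*B*(-4 + B) + B = B - 12*B*(-4 + B))
1/(y(D) + p) = 1/(144*(49 - 12*144) + 3917) = 1/(144*(49 - 1728) + 3917) = 1/(144*(-1679) + 3917) = 1/(-241776 + 3917) = 1/(-237859) = -1/237859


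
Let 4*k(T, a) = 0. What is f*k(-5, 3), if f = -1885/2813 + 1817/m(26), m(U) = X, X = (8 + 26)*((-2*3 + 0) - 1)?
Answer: 0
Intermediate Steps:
X = -238 (X = 34*((-6 + 0) - 1) = 34*(-6 - 1) = 34*(-7) = -238)
m(U) = -238
k(T, a) = 0 (k(T, a) = (1/4)*0 = 0)
f = -191719/23086 (f = -1885/2813 + 1817/(-238) = -1885*1/2813 + 1817*(-1/238) = -65/97 - 1817/238 = -191719/23086 ≈ -8.3046)
f*k(-5, 3) = -191719/23086*0 = 0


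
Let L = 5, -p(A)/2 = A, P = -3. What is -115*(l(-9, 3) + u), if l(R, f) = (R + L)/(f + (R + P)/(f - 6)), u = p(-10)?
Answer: -15640/7 ≈ -2234.3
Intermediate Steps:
p(A) = -2*A
u = 20 (u = -2*(-10) = 20)
l(R, f) = (5 + R)/(f + (-3 + R)/(-6 + f)) (l(R, f) = (R + 5)/(f + (R - 3)/(f - 6)) = (5 + R)/(f + (-3 + R)/(-6 + f)))
-115*(l(-9, 3) + u) = -115*((-30 - 6*(-9) + 5*3 - 9*3)/(-3 - 9 + 3**2 - 6*3) + 20) = -115*((-30 + 54 + 15 - 27)/(-3 - 9 + 9 - 18) + 20) = -115*(12/(-21) + 20) = -115*(-1/21*12 + 20) = -115*(-4/7 + 20) = -115*136/7 = -15640/7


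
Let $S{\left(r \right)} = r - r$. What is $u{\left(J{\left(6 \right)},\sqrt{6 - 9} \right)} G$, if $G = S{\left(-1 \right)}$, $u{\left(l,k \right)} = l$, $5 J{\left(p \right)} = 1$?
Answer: $0$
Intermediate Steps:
$J{\left(p \right)} = \frac{1}{5}$ ($J{\left(p \right)} = \frac{1}{5} \cdot 1 = \frac{1}{5}$)
$S{\left(r \right)} = 0$
$G = 0$
$u{\left(J{\left(6 \right)},\sqrt{6 - 9} \right)} G = \frac{1}{5} \cdot 0 = 0$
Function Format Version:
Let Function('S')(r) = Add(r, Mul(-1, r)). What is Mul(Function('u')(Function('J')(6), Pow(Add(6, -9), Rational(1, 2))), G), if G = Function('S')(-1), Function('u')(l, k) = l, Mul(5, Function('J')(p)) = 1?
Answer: 0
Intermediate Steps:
Function('J')(p) = Rational(1, 5) (Function('J')(p) = Mul(Rational(1, 5), 1) = Rational(1, 5))
Function('S')(r) = 0
G = 0
Mul(Function('u')(Function('J')(6), Pow(Add(6, -9), Rational(1, 2))), G) = Mul(Rational(1, 5), 0) = 0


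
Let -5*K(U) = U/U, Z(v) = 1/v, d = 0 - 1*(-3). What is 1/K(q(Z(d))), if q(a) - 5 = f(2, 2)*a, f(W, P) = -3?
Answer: -5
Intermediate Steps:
d = 3 (d = 0 + 3 = 3)
q(a) = 5 - 3*a
K(U) = -⅕ (K(U) = -U/(5*U) = -⅕*1 = -⅕)
1/K(q(Z(d))) = 1/(-⅕) = -5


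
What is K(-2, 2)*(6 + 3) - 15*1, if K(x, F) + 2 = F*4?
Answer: 39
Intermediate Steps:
K(x, F) = -2 + 4*F (K(x, F) = -2 + F*4 = -2 + 4*F)
K(-2, 2)*(6 + 3) - 15*1 = (-2 + 4*2)*(6 + 3) - 15*1 = (-2 + 8)*9 - 15 = 6*9 - 15 = 54 - 15 = 39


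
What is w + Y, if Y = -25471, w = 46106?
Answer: 20635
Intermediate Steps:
w + Y = 46106 - 25471 = 20635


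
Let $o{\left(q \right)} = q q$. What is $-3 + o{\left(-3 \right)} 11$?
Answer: $96$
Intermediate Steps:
$o{\left(q \right)} = q^{2}$
$-3 + o{\left(-3 \right)} 11 = -3 + \left(-3\right)^{2} \cdot 11 = -3 + 9 \cdot 11 = -3 + 99 = 96$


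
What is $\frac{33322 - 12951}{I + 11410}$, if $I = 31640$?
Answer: $\frac{20371}{43050} \approx 0.47319$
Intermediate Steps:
$\frac{33322 - 12951}{I + 11410} = \frac{33322 - 12951}{31640 + 11410} = \frac{20371}{43050}$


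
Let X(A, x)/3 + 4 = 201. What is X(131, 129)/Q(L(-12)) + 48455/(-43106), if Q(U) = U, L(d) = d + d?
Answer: -4439761/172424 ≈ -25.749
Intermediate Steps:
L(d) = 2*d
X(A, x) = 591 (X(A, x) = -12 + 3*201 = -12 + 603 = 591)
X(131, 129)/Q(L(-12)) + 48455/(-43106) = 591/((2*(-12))) + 48455/(-43106) = 591/(-24) + 48455*(-1/43106) = 591*(-1/24) - 48455/43106 = -197/8 - 48455/43106 = -4439761/172424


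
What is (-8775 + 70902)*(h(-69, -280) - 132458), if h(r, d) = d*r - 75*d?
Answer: -5724257526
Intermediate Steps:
h(r, d) = -75*d + d*r
(-8775 + 70902)*(h(-69, -280) - 132458) = (-8775 + 70902)*(-280*(-75 - 69) - 132458) = 62127*(-280*(-144) - 132458) = 62127*(40320 - 132458) = 62127*(-92138) = -5724257526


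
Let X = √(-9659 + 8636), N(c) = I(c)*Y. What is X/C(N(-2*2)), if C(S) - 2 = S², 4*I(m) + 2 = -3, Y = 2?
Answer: 4*I*√1023/33 ≈ 3.8769*I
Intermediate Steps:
I(m) = -5/4 (I(m) = -½ + (¼)*(-3) = -½ - ¾ = -5/4)
N(c) = -5/2 (N(c) = -5/4*2 = -5/2)
X = I*√1023 (X = √(-1023) = I*√1023 ≈ 31.984*I)
C(S) = 2 + S²
X/C(N(-2*2)) = (I*√1023)/(2 + (-5/2)²) = (I*√1023)/(2 + 25/4) = (I*√1023)/(33/4) = (I*√1023)*(4/33) = 4*I*√1023/33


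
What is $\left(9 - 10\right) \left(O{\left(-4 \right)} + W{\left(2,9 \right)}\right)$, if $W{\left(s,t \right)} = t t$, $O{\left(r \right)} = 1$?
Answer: $-82$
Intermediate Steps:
$W{\left(s,t \right)} = t^{2}$
$\left(9 - 10\right) \left(O{\left(-4 \right)} + W{\left(2,9 \right)}\right) = \left(9 - 10\right) \left(1 + 9^{2}\right) = \left(9 - 10\right) \left(1 + 81\right) = \left(-1\right) 82 = -82$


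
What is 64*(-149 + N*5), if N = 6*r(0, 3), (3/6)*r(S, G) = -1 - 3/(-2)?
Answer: -7616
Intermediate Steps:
r(S, G) = 1 (r(S, G) = 2*(-1 - 3/(-2)) = 2*(-1 - 3*(-½)) = 2*(-1 + 3/2) = 2*(½) = 1)
N = 6 (N = 6*1 = 6)
64*(-149 + N*5) = 64*(-149 + 6*5) = 64*(-149 + 30) = 64*(-119) = -7616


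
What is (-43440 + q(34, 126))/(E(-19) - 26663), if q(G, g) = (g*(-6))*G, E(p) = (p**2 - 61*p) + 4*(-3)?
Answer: 536/195 ≈ 2.7487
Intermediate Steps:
E(p) = -12 + p**2 - 61*p (E(p) = (p**2 - 61*p) - 12 = -12 + p**2 - 61*p)
q(G, g) = -6*G*g (q(G, g) = (-6*g)*G = -6*G*g)
(-43440 + q(34, 126))/(E(-19) - 26663) = (-43440 - 6*34*126)/((-12 + (-19)**2 - 61*(-19)) - 26663) = (-43440 - 25704)/((-12 + 361 + 1159) - 26663) = -69144/(1508 - 26663) = -69144/(-25155) = -69144*(-1/25155) = 536/195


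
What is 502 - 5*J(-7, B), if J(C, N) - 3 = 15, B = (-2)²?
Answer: 412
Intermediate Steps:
B = 4
J(C, N) = 18 (J(C, N) = 3 + 15 = 18)
502 - 5*J(-7, B) = 502 - 5*18 = 502 - 90 = 412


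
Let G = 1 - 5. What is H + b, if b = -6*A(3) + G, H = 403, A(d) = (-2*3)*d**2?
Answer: 723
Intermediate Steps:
A(d) = -6*d**2
G = -4
b = 320 (b = -(-36)*3**2 - 4 = -(-36)*9 - 4 = -6*(-54) - 4 = 324 - 4 = 320)
H + b = 403 + 320 = 723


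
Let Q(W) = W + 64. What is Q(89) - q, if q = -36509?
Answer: 36662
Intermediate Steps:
Q(W) = 64 + W
Q(89) - q = (64 + 89) - 1*(-36509) = 153 + 36509 = 36662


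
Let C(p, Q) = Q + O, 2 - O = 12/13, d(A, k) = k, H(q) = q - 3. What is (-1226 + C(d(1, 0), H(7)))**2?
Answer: 251920384/169 ≈ 1.4907e+6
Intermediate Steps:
H(q) = -3 + q
O = 14/13 (O = 2 - 12/13 = 14/13 ≈ 1.0769)
C(p, Q) = 14/13 + Q (C(p, Q) = Q + 14/13 = 14/13 + Q)
(-1226 + C(d(1, 0), H(7)))**2 = (-1226 + (14/13 + (-3 + 7)))**2 = (-1226 + (14/13 + 4))**2 = (-1226 + 66/13)**2 = (-15872/13)**2 = 251920384/169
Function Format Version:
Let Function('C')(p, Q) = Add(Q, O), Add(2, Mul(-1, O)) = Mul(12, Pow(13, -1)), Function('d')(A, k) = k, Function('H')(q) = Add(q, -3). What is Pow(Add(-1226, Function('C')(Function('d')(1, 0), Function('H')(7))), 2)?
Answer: Rational(251920384, 169) ≈ 1.4907e+6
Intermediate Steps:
Function('H')(q) = Add(-3, q)
O = Rational(14, 13) (O = Add(2, Mul(-1, Mul(12, Pow(13, -1)))) = Add(2, Mul(-1, Mul(12, Rational(1, 13)))) = Add(2, Mul(-1, Rational(12, 13))) = Add(2, Rational(-12, 13)) = Rational(14, 13) ≈ 1.0769)
Function('C')(p, Q) = Add(Rational(14, 13), Q) (Function('C')(p, Q) = Add(Q, Rational(14, 13)) = Add(Rational(14, 13), Q))
Pow(Add(-1226, Function('C')(Function('d')(1, 0), Function('H')(7))), 2) = Pow(Add(-1226, Add(Rational(14, 13), Add(-3, 7))), 2) = Pow(Add(-1226, Add(Rational(14, 13), 4)), 2) = Pow(Add(-1226, Rational(66, 13)), 2) = Pow(Rational(-15872, 13), 2) = Rational(251920384, 169)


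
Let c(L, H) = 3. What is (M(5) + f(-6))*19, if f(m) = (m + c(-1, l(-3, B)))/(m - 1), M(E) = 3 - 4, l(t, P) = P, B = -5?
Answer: -76/7 ≈ -10.857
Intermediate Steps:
M(E) = -1
f(m) = (3 + m)/(-1 + m) (f(m) = (m + 3)/(m - 1) = (3 + m)/(-1 + m))
(M(5) + f(-6))*19 = (-1 + (3 - 6)/(-1 - 6))*19 = (-1 - 3/(-7))*19 = (-1 - ⅐*(-3))*19 = (-1 + 3/7)*19 = -4/7*19 = -76/7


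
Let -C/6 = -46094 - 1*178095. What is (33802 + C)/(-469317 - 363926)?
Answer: -1378936/833243 ≈ -1.6549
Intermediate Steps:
C = 1345134 (C = -6*(-46094 - 1*178095) = -6*(-46094 - 178095) = -6*(-224189) = 1345134)
(33802 + C)/(-469317 - 363926) = (33802 + 1345134)/(-469317 - 363926) = 1378936/(-833243) = 1378936*(-1/833243) = -1378936/833243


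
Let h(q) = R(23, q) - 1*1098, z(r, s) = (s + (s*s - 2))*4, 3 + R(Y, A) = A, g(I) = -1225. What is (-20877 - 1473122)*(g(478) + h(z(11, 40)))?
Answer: -6313639774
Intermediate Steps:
R(Y, A) = -3 + A
z(r, s) = -8 + 4*s + 4*s**2 (z(r, s) = (s + (s**2 - 2))*4 = (s + (-2 + s**2))*4 = (-2 + s + s**2)*4 = -8 + 4*s + 4*s**2)
h(q) = -1101 + q (h(q) = (-3 + q) - 1*1098 = (-3 + q) - 1098 = -1101 + q)
(-20877 - 1473122)*(g(478) + h(z(11, 40))) = (-20877 - 1473122)*(-1225 + (-1101 + (-8 + 4*40 + 4*40**2))) = -1493999*(-1225 + (-1101 + (-8 + 160 + 4*1600))) = -1493999*(-1225 + (-1101 + (-8 + 160 + 6400))) = -1493999*(-1225 + (-1101 + 6552)) = -1493999*(-1225 + 5451) = -1493999*4226 = -6313639774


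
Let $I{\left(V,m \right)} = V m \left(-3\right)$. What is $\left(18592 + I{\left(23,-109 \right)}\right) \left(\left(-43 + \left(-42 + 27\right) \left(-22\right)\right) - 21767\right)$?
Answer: $-560907240$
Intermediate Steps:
$I{\left(V,m \right)} = - 3 V m$
$\left(18592 + I{\left(23,-109 \right)}\right) \left(\left(-43 + \left(-42 + 27\right) \left(-22\right)\right) - 21767\right) = \left(18592 - 69 \left(-109\right)\right) \left(\left(-43 + \left(-42 + 27\right) \left(-22\right)\right) - 21767\right) = \left(18592 + 7521\right) \left(\left(-43 - -330\right) - 21767\right) = 26113 \left(\left(-43 + 330\right) - 21767\right) = 26113 \left(287 - 21767\right) = 26113 \left(-21480\right) = -560907240$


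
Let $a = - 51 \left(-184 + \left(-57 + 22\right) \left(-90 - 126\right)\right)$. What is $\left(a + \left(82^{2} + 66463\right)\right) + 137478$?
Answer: $-165511$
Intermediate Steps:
$a = -376176$ ($a = - 51 \left(-184 - -7560\right) = - 51 \left(-184 + 7560\right) = \left(-51\right) 7376 = -376176$)
$\left(a + \left(82^{2} + 66463\right)\right) + 137478 = \left(-376176 + \left(82^{2} + 66463\right)\right) + 137478 = \left(-376176 + \left(6724 + 66463\right)\right) + 137478 = \left(-376176 + 73187\right) + 137478 = -302989 + 137478 = -165511$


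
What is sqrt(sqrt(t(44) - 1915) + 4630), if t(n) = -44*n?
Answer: sqrt(4630 + I*sqrt(3851)) ≈ 68.046 + 0.456*I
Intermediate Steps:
sqrt(sqrt(t(44) - 1915) + 4630) = sqrt(sqrt(-44*44 - 1915) + 4630) = sqrt(sqrt(-1936 - 1915) + 4630) = sqrt(sqrt(-3851) + 4630) = sqrt(I*sqrt(3851) + 4630) = sqrt(4630 + I*sqrt(3851))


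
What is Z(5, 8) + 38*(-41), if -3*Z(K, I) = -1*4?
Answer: -4670/3 ≈ -1556.7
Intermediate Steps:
Z(K, I) = 4/3 (Z(K, I) = -(-1)*4/3 = -⅓*(-4) = 4/3)
Z(5, 8) + 38*(-41) = 4/3 + 38*(-41) = 4/3 - 1558 = -4670/3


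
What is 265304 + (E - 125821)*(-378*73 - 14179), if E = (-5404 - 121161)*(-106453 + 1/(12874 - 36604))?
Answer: -2671104460572328757/4746 ≈ -5.6281e+14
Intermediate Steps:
E = 63943920868283/4746 (E = -126565*(-106453 + 1/(-23730)) = -126565*(-106453 - 1/23730) = -126565*(-2526129691/23730) = 63943920868283/4746 ≈ 1.3473e+10)
265304 + (E - 125821)*(-378*73 - 14179) = 265304 + (63943920868283/4746 - 125821)*(-378*73 - 14179) = 265304 + 63943323721817*(-27594 - 14179)/4746 = 265304 + (63943323721817/4746)*(-41773) = 265304 - 2671104461831461541/4746 = -2671104460572328757/4746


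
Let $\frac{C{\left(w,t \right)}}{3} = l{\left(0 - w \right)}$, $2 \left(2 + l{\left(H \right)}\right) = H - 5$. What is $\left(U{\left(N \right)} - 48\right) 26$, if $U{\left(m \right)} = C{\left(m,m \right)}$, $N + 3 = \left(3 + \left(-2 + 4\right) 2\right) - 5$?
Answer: $-1560$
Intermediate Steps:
$l{\left(H \right)} = - \frac{9}{2} + \frac{H}{2}$ ($l{\left(H \right)} = -2 + \frac{H - 5}{2} = -2 + \frac{-5 + H}{2} = -2 + \left(- \frac{5}{2} + \frac{H}{2}\right) = - \frac{9}{2} + \frac{H}{2}$)
$C{\left(w,t \right)} = - \frac{27}{2} - \frac{3 w}{2}$ ($C{\left(w,t \right)} = 3 \left(- \frac{9}{2} + \frac{0 - w}{2}\right) = 3 \left(- \frac{9}{2} + \frac{\left(-1\right) w}{2}\right) = 3 \left(- \frac{9}{2} - \frac{w}{2}\right) = - \frac{27}{2} - \frac{3 w}{2}$)
$N = -1$ ($N = -3 - \left(2 - \left(-2 + 4\right) 2\right) = -3 + \left(\left(3 + 2 \cdot 2\right) - 5\right) = -3 + \left(\left(3 + 4\right) - 5\right) = -3 + \left(7 - 5\right) = -3 + 2 = -1$)
$U{\left(m \right)} = - \frac{27}{2} - \frac{3 m}{2}$
$\left(U{\left(N \right)} - 48\right) 26 = \left(\left(- \frac{27}{2} - - \frac{3}{2}\right) - 48\right) 26 = \left(\left(- \frac{27}{2} + \frac{3}{2}\right) - 48\right) 26 = \left(-12 - 48\right) 26 = \left(-60\right) 26 = -1560$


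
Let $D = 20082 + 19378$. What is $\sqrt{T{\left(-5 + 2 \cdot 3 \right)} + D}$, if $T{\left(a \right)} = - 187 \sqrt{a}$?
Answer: $\sqrt{39273} \approx 198.17$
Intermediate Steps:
$D = 39460$
$\sqrt{T{\left(-5 + 2 \cdot 3 \right)} + D} = \sqrt{- 187 \sqrt{-5 + 2 \cdot 3} + 39460} = \sqrt{- 187 \sqrt{-5 + 6} + 39460} = \sqrt{- 187 \sqrt{1} + 39460} = \sqrt{\left(-187\right) 1 + 39460} = \sqrt{-187 + 39460} = \sqrt{39273}$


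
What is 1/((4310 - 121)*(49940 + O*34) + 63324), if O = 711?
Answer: 1/310526870 ≈ 3.2203e-9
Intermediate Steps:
1/((4310 - 121)*(49940 + O*34) + 63324) = 1/((4310 - 121)*(49940 + 711*34) + 63324) = 1/(4189*(49940 + 24174) + 63324) = 1/(4189*74114 + 63324) = 1/(310463546 + 63324) = 1/310526870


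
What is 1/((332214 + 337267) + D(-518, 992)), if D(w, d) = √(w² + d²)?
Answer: 669481/448203556973 - 2*√313097/448203556973 ≈ 1.4912e-6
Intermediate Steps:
D(w, d) = √(d² + w²)
1/((332214 + 337267) + D(-518, 992)) = 1/((332214 + 337267) + √(992² + (-518)²)) = 1/(669481 + √(984064 + 268324)) = 1/(669481 + √1252388) = 1/(669481 + 2*√313097)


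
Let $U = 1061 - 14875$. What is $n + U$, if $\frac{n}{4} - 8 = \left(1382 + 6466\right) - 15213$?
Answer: $-43242$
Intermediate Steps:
$n = -29428$ ($n = 32 + 4 \left(\left(1382 + 6466\right) - 15213\right) = 32 + 4 \left(7848 - 15213\right) = 32 + 4 \left(-7365\right) = 32 - 29460 = -29428$)
$U = -13814$
$n + U = -29428 - 13814 = -43242$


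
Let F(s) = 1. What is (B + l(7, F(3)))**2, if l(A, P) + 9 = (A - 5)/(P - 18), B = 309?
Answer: 25989604/289 ≈ 89929.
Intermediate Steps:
l(A, P) = -9 + (-5 + A)/(-18 + P) (l(A, P) = -9 + (A - 5)/(P - 18) = -9 + (-5 + A)/(-18 + P))
(B + l(7, F(3)))**2 = (309 + (157 + 7 - 9*1)/(-18 + 1))**2 = (309 + (157 + 7 - 9)/(-17))**2 = (309 - 1/17*155)**2 = (309 - 155/17)**2 = (5098/17)**2 = 25989604/289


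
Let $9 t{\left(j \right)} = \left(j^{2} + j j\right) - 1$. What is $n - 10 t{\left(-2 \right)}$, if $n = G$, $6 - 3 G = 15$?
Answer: $- \frac{97}{9} \approx -10.778$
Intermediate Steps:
$G = -3$ ($G = 2 - 5 = -3$)
$n = -3$
$t{\left(j \right)} = - \frac{1}{9} + \frac{2 j^{2}}{9}$ ($t{\left(j \right)} = \frac{\left(j^{2} + j j\right) - 1}{9} = \frac{\left(j^{2} + j^{2}\right) - 1}{9} = \frac{2 j^{2} - 1}{9} = \frac{-1 + 2 j^{2}}{9} = - \frac{1}{9} + \frac{2 j^{2}}{9}$)
$n - 10 t{\left(-2 \right)} = -3 - 10 \left(- \frac{1}{9} + \frac{2 \left(-2\right)^{2}}{9}\right) = -3 - 10 \left(- \frac{1}{9} + \frac{2}{9} \cdot 4\right) = -3 - 10 \left(- \frac{1}{9} + \frac{8}{9}\right) = -3 - \frac{70}{9} = - \frac{97}{9}$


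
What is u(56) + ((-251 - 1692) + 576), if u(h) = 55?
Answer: -1312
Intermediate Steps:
u(56) + ((-251 - 1692) + 576) = 55 + ((-251 - 1692) + 576) = 55 + (-1943 + 576) = 55 - 1367 = -1312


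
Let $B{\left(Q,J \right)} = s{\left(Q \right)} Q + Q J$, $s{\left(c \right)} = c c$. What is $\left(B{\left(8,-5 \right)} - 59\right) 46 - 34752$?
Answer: $-15754$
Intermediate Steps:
$s{\left(c \right)} = c^{2}$
$B{\left(Q,J \right)} = Q^{3} + J Q$ ($B{\left(Q,J \right)} = Q^{2} Q + Q J = Q^{3} + J Q$)
$\left(B{\left(8,-5 \right)} - 59\right) 46 - 34752 = \left(8 \left(-5 + 8^{2}\right) - 59\right) 46 - 34752 = \left(8 \left(-5 + 64\right) - 59\right) 46 - 34752 = \left(8 \cdot 59 - 59\right) 46 - 34752 = \left(472 - 59\right) 46 - 34752 = 413 \cdot 46 - 34752 = 18998 - 34752 = -15754$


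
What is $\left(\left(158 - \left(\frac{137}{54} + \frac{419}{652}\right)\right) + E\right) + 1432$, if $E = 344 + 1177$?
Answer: $\frac{54710069}{17604} \approx 3107.8$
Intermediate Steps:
$E = 1521$
$\left(\left(158 - \left(\frac{137}{54} + \frac{419}{652}\right)\right) + E\right) + 1432 = \left(\left(158 - \left(\frac{137}{54} + \frac{419}{652}\right)\right) + 1521\right) + 1432 = \left(\left(158 - \frac{55975}{17604}\right) + 1521\right) + 1432 = \left(\frac{2725457}{17604} + 1521\right) + 1432 = \frac{29501141}{17604} + 1432 = \frac{54710069}{17604}$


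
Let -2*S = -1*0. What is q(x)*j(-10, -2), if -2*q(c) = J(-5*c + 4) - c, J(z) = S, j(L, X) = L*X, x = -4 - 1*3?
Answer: -70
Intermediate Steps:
x = -7 (x = -4 - 3 = -7)
S = 0 (S = -(-1)*0/2 = -½*0 = 0)
J(z) = 0
q(c) = c/2 (q(c) = -(0 - c)/2 = -(-1)*c/2 = c/2)
q(x)*j(-10, -2) = ((½)*(-7))*(-10*(-2)) = -7/2*20 = -70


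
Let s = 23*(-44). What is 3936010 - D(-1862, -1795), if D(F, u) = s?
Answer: 3937022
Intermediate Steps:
s = -1012
D(F, u) = -1012
3936010 - D(-1862, -1795) = 3936010 - 1*(-1012) = 3936010 + 1012 = 3937022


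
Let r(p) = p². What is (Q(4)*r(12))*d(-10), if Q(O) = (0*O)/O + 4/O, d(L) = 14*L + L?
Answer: -21600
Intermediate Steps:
d(L) = 15*L
Q(O) = 4/O (Q(O) = 0/O + 4/O = 0 + 4/O = 4/O)
(Q(4)*r(12))*d(-10) = ((4/4)*12²)*(15*(-10)) = ((4*(¼))*144)*(-150) = (1*144)*(-150) = 144*(-150) = -21600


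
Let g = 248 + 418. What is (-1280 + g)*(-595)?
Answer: 365330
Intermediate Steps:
g = 666
(-1280 + g)*(-595) = (-1280 + 666)*(-595) = -614*(-595) = 365330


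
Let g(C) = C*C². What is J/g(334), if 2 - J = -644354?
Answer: 161089/9314926 ≈ 0.017294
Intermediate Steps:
J = 644356 (J = 2 - 1*(-644354) = 2 + 644354 = 644356)
g(C) = C³
J/g(334) = 644356/(334³) = 644356/37259704 = 644356*(1/37259704) = 161089/9314926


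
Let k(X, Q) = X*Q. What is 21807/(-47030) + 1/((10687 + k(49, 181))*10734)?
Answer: -2288798409449/4936130155560 ≈ -0.46368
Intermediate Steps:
k(X, Q) = Q*X
21807/(-47030) + 1/((10687 + k(49, 181))*10734) = 21807/(-47030) + 1/((10687 + 181*49)*10734) = 21807*(-1/47030) + (1/10734)/(10687 + 8869) = -21807/47030 + (1/10734)/19556 = -21807/47030 + (1/19556)*(1/10734) = -21807/47030 + 1/209914104 = -2288798409449/4936130155560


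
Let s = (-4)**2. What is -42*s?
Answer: -672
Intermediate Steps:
s = 16
-42*s = -42*16 = -672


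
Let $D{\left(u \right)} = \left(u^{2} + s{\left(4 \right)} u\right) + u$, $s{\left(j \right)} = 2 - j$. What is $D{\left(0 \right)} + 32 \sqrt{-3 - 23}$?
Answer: $32 i \sqrt{26} \approx 163.17 i$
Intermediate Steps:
$D{\left(u \right)} = u^{2} - u$ ($D{\left(u \right)} = \left(u^{2} + \left(2 - 4\right) u\right) + u = \left(u^{2} - 2 u\right) + u = u^{2} - u$)
$D{\left(0 \right)} + 32 \sqrt{-3 - 23} = 0 \left(-1 + 0\right) + 32 \sqrt{-3 - 23} = 0 \left(-1\right) + 32 \sqrt{-26} = 0 + 32 i \sqrt{26} = 32 i \sqrt{26}$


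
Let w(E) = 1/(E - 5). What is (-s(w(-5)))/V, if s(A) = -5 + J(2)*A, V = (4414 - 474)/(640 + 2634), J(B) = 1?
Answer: 83487/19700 ≈ 4.2379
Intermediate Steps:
w(E) = 1/(-5 + E)
V = 1970/1637 (V = 3940/3274 = 3940*(1/3274) = 1970/1637 ≈ 1.2034)
s(A) = -5 + A (s(A) = -5 + 1*A = -5 + A)
(-s(w(-5)))/V = (-(-5 + 1/(-5 - 5)))/(1970/1637) = -(-5 + 1/(-10))*(1637/1970) = -(-5 - 1/10)*(1637/1970) = -1*(-51/10)*(1637/1970) = (51/10)*(1637/1970) = 83487/19700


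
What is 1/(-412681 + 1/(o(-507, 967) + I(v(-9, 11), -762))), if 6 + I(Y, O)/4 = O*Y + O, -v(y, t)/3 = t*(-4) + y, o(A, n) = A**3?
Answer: -130811547/53983440027508 ≈ -2.4232e-6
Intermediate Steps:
v(y, t) = -3*y + 12*t (v(y, t) = -3*(t*(-4) + y) = -3*(-4*t + y) = -3*(y - 4*t) = -3*y + 12*t)
I(Y, O) = -24 + 4*O + 4*O*Y (I(Y, O) = -24 + 4*(O*Y + O) = -24 + 4*(O + O*Y) = -24 + (4*O + 4*O*Y) = -24 + 4*O + 4*O*Y)
1/(-412681 + 1/(o(-507, 967) + I(v(-9, 11), -762))) = 1/(-412681 + 1/((-507)**3 + (-24 + 4*(-762) + 4*(-762)*(-3*(-9) + 12*11)))) = 1/(-412681 + 1/(-130323843 + (-24 - 3048 + 4*(-762)*(27 + 132)))) = 1/(-412681 + 1/(-130323843 + (-24 - 3048 + 4*(-762)*159))) = 1/(-412681 + 1/(-130323843 + (-24 - 3048 - 484632))) = 1/(-412681 + 1/(-130323843 - 487704)) = 1/(-412681 + 1/(-130811547)) = 1/(-412681 - 1/130811547) = 1/(-53983440027508/130811547) = -130811547/53983440027508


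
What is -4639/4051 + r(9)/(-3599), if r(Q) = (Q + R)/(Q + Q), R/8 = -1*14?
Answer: -300106445/262431882 ≈ -1.1436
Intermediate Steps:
R = -112 (R = 8*(-1*14) = 8*(-14) = -112)
r(Q) = (-112 + Q)/(2*Q) (r(Q) = (Q - 112)/(Q + Q) = (-112 + Q)/((2*Q)) = (-112 + Q)*(1/(2*Q)) = (-112 + Q)/(2*Q))
-4639/4051 + r(9)/(-3599) = -4639/4051 + ((1/2)*(-112 + 9)/9)/(-3599) = -4639*1/4051 + ((1/2)*(1/9)*(-103))*(-1/3599) = -4639/4051 - 103/18*(-1/3599) = -4639/4051 + 103/64782 = -300106445/262431882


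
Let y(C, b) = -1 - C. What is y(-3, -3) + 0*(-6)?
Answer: 2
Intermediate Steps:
y(-3, -3) + 0*(-6) = (-1 - 1*(-3)) + 0*(-6) = (-1 + 3) + 0 = 2 + 0 = 2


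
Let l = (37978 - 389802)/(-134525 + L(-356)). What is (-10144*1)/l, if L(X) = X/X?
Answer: -85288216/21989 ≈ -3878.7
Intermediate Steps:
L(X) = 1
l = 87956/33631 (l = (37978 - 389802)/(-134525 + 1) = -351824/(-134524) = -351824*(-1/134524) = 87956/33631 ≈ 2.6153)
(-10144*1)/l = (-10144*1)/(87956/33631) = -10144*33631/87956 = -85288216/21989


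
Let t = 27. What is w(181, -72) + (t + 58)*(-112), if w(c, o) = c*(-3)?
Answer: -10063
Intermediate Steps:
w(c, o) = -3*c
w(181, -72) + (t + 58)*(-112) = -3*181 + (27 + 58)*(-112) = -543 + 85*(-112) = -543 - 9520 = -10063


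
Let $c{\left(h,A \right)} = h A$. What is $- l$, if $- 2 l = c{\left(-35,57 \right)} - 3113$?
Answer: $-2554$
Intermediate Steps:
$c{\left(h,A \right)} = A h$
$l = 2554$ ($l = - \frac{57 \left(-35\right) - 3113}{2} = - \frac{-1995 - 3113}{2} = \left(- \frac{1}{2}\right) \left(-5108\right) = 2554$)
$- l = \left(-1\right) 2554 = -2554$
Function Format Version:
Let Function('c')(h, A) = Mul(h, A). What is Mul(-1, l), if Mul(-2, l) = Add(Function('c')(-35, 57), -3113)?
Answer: -2554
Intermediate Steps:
Function('c')(h, A) = Mul(A, h)
l = 2554 (l = Mul(Rational(-1, 2), Add(Mul(57, -35), -3113)) = Mul(Rational(-1, 2), Add(-1995, -3113)) = Mul(Rational(-1, 2), -5108) = 2554)
Mul(-1, l) = Mul(-1, 2554) = -2554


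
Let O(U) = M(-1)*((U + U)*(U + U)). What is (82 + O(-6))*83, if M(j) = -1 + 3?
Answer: 30710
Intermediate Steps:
M(j) = 2
O(U) = 8*U**2 (O(U) = 2*((U + U)*(U + U)) = 2*((2*U)*(2*U)) = 2*(4*U**2) = 8*U**2)
(82 + O(-6))*83 = (82 + 8*(-6)**2)*83 = (82 + 8*36)*83 = (82 + 288)*83 = 370*83 = 30710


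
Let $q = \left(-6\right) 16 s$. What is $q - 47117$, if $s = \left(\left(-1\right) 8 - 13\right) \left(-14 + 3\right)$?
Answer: $-69293$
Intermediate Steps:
$s = 231$ ($s = \left(-8 - 13\right) \left(-11\right) = \left(-21\right) \left(-11\right) = 231$)
$q = -22176$ ($q = \left(-6\right) 16 \cdot 231 = \left(-96\right) 231 = -22176$)
$q - 47117 = -22176 - 47117 = -69293$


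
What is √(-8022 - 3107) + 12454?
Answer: 12454 + I*√11129 ≈ 12454.0 + 105.49*I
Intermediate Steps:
√(-8022 - 3107) + 12454 = √(-11129) + 12454 = I*√11129 + 12454 = 12454 + I*√11129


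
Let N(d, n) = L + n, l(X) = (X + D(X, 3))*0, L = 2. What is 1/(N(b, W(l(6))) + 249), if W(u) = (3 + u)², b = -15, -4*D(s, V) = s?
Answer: 1/260 ≈ 0.0038462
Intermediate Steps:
D(s, V) = -s/4
l(X) = 0 (l(X) = (X - X/4)*0 = (3*X/4)*0 = 0)
N(d, n) = 2 + n
1/(N(b, W(l(6))) + 249) = 1/((2 + (3 + 0)²) + 249) = 1/((2 + 3²) + 249) = 1/((2 + 9) + 249) = 1/(11 + 249) = 1/260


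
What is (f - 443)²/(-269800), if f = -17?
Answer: -1058/1349 ≈ -0.78428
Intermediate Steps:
(f - 443)²/(-269800) = (-17 - 443)²/(-269800) = (-460)²*(-1/269800) = 211600*(-1/269800) = -1058/1349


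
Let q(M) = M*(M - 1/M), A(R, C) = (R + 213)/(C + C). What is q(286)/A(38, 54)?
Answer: 8833860/251 ≈ 35195.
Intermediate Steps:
A(R, C) = (213 + R)/(2*C) (A(R, C) = (213 + R)/((2*C)) = (213 + R)*(1/(2*C)) = (213 + R)/(2*C))
q(286)/A(38, 54) = (-1 + 286**2)/(((1/2)*(213 + 38)/54)) = (-1 + 81796)/(((1/2)*(1/54)*251)) = 81795/(251/108) = 81795*(108/251) = 8833860/251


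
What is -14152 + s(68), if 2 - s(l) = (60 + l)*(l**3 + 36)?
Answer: -40266054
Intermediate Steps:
s(l) = 2 - (36 + l**3)*(60 + l) (s(l) = 2 - (60 + l)*(l**3 + 36) = 2 - (60 + l)*(36 + l**3) = 2 - (36 + l**3)*(60 + l))
-14152 + s(68) = -14152 + (-2158 - 1*68**4 - 60*68**3 - 36*68) = -14152 + (-2158 - 1*21381376 - 60*314432 - 2448) = -14152 + (-2158 - 21381376 - 18865920 - 2448) = -14152 - 40251902 = -40266054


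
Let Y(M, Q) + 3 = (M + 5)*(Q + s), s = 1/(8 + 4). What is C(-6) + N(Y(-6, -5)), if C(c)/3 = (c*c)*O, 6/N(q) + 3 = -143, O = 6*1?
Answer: 47301/73 ≈ 647.96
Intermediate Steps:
O = 6
s = 1/12 ≈ 0.083333
Y(M, Q) = -3 + (5 + M)*(1/12 + Q) (Y(M, Q) = -3 + (M + 5)*(Q + 1/12) = -3 + (5 + M)*(1/12 + Q))
N(q) = -3/73 (N(q) = 6/(-3 - 143) = 6/(-146) = 6*(-1/146) = -3/73)
C(c) = 18*c² (C(c) = 3*((c*c)*6) = 3*(c²*6) = 3*(6*c²) = 18*c²)
C(-6) + N(Y(-6, -5)) = 18*(-6)² - 3/73 = 18*36 - 3/73 = 648 - 3/73 = 47301/73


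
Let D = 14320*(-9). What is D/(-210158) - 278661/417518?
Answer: -2376559299/43872373922 ≈ -0.054170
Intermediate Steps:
D = -128880
D/(-210158) - 278661/417518 = -128880/(-210158) - 278661/417518 = -128880*(-1/210158) - 278661*1/417518 = 64440/105079 - 278661/417518 = -2376559299/43872373922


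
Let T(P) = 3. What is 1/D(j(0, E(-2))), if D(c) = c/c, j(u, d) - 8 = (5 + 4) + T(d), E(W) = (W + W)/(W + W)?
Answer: 1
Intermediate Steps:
E(W) = 1 (E(W) = (2*W)/((2*W)) = (2*W)*(1/(2*W)) = 1)
j(u, d) = 20 (j(u, d) = 8 + ((5 + 4) + 3) = 8 + (9 + 3) = 8 + 12 = 20)
D(c) = 1
1/D(j(0, E(-2))) = 1/1 = 1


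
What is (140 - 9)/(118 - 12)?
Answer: 131/106 ≈ 1.2358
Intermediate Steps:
(140 - 9)/(118 - 12) = 131/106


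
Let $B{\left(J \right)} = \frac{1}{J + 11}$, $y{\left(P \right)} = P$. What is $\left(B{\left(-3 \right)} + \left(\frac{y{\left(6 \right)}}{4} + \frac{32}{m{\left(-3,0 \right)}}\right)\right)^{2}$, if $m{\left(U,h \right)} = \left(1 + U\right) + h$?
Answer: $\frac{13225}{64} \approx 206.64$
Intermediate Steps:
$m{\left(U,h \right)} = 1 + U + h$
$B{\left(J \right)} = \frac{1}{11 + J}$
$\left(B{\left(-3 \right)} + \left(\frac{y{\left(6 \right)}}{4} + \frac{32}{m{\left(-3,0 \right)}}\right)\right)^{2} = \left(\frac{1}{11 - 3} + \left(\frac{6}{4} + \frac{32}{1 - 3 + 0}\right)\right)^{2} = \left(\frac{1}{8} + \left(6 \cdot \frac{1}{4} + \frac{32}{-2}\right)\right)^{2} = \left(\frac{1}{8} + \left(\frac{3}{2} + 32 \left(- \frac{1}{2}\right)\right)\right)^{2} = \left(\frac{1}{8} + \left(\frac{3}{2} - 16\right)\right)^{2} = \left(\frac{1}{8} - \frac{29}{2}\right)^{2} = \left(- \frac{115}{8}\right)^{2} = \frac{13225}{64}$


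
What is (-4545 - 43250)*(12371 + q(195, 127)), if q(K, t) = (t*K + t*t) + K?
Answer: -2555120700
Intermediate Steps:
q(K, t) = K + t**2 + K*t (q(K, t) = (K*t + t**2) + K = (t**2 + K*t) + K = K + t**2 + K*t)
(-4545 - 43250)*(12371 + q(195, 127)) = (-4545 - 43250)*(12371 + (195 + 127**2 + 195*127)) = -47795*(12371 + (195 + 16129 + 24765)) = -47795*(12371 + 41089) = -47795*53460 = -2555120700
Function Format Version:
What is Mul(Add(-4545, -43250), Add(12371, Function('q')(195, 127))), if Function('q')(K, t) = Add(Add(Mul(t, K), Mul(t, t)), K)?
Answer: -2555120700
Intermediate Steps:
Function('q')(K, t) = Add(K, Pow(t, 2), Mul(K, t)) (Function('q')(K, t) = Add(Add(Mul(K, t), Pow(t, 2)), K) = Add(Add(Pow(t, 2), Mul(K, t)), K) = Add(K, Pow(t, 2), Mul(K, t)))
Mul(Add(-4545, -43250), Add(12371, Function('q')(195, 127))) = Mul(Add(-4545, -43250), Add(12371, Add(195, Pow(127, 2), Mul(195, 127)))) = Mul(-47795, Add(12371, Add(195, 16129, 24765))) = Mul(-47795, Add(12371, 41089)) = Mul(-47795, 53460) = -2555120700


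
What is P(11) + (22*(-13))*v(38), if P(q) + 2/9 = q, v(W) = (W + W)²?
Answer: -14867327/9 ≈ -1.6519e+6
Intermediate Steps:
v(W) = 4*W² (v(W) = (2*W)² = 4*W²)
P(q) = -2/9 + q
P(11) + (22*(-13))*v(38) = (-2/9 + 11) + (22*(-13))*(4*38²) = 97/9 - 1144*1444 = 97/9 - 286*5776 = 97/9 - 1651936 = -14867327/9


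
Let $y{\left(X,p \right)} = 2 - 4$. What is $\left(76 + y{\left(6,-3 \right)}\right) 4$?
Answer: $296$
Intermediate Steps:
$y{\left(X,p \right)} = -2$
$\left(76 + y{\left(6,-3 \right)}\right) 4 = \left(76 - 2\right) 4 = 74 \cdot 4 = 296$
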